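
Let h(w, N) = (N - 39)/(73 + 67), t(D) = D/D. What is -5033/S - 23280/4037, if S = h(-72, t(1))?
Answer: 1421833150/76703 ≈ 18537.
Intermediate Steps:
t(D) = 1
h(w, N) = -39/140 + N/140 (h(w, N) = (-39 + N)/140 = (-39 + N)*(1/140) = -39/140 + N/140)
S = -19/70 (S = -39/140 + (1/140)*1 = -39/140 + 1/140 = -19/70 ≈ -0.27143)
-5033/S - 23280/4037 = -5033/(-19/70) - 23280/4037 = -5033*(-70/19) - 23280*1/4037 = 352310/19 - 23280/4037 = 1421833150/76703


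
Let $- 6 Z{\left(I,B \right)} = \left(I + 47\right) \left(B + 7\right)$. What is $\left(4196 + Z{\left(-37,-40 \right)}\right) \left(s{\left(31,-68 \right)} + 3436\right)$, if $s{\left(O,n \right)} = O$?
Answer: $14738217$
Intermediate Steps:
$Z{\left(I,B \right)} = - \frac{\left(7 + B\right) \left(47 + I\right)}{6}$ ($Z{\left(I,B \right)} = - \frac{\left(I + 47\right) \left(B + 7\right)}{6} = - \frac{\left(47 + I\right) \left(7 + B\right)}{6} = - \frac{\left(7 + B\right) \left(47 + I\right)}{6}$)
$\left(4196 + Z{\left(-37,-40 \right)}\right) \left(s{\left(31,-68 \right)} + 3436\right) = \left(4196 - \left(- \frac{905}{3} + \frac{740}{3}\right)\right) \left(31 + 3436\right) = \left(4196 + \left(- \frac{329}{6} + \frac{940}{3} + \frac{259}{6} - \frac{740}{3}\right)\right) 3467 = \left(4196 + 55\right) 3467 = 4251 \cdot 3467 = 14738217$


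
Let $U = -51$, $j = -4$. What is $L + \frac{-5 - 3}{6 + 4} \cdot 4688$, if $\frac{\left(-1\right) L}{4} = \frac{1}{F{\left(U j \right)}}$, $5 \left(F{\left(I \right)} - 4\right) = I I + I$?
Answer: $- \frac{39229189}{10460} \approx -3750.4$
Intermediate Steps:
$F{\left(I \right)} = 4 + \frac{I}{5} + \frac{I^{2}}{5}$ ($F{\left(I \right)} = 4 + \frac{I I + I}{5} = 4 + \frac{I^{2} + I}{5} = 4 + \frac{I + I^{2}}{5} = 4 + \left(\frac{I}{5} + \frac{I^{2}}{5}\right) = 4 + \frac{I}{5} + \frac{I^{2}}{5}$)
$L = - \frac{1}{2092}$ ($L = - \frac{4}{4 + \frac{\left(-51\right) \left(-4\right)}{5} + \frac{\left(\left(-51\right) \left(-4\right)\right)^{2}}{5}} = - \frac{4}{4 + \frac{1}{5} \cdot 204 + \frac{204^{2}}{5}} = - \frac{4}{4 + \frac{204}{5} + \frac{1}{5} \cdot 41616} = - \frac{4}{4 + \frac{204}{5} + \frac{41616}{5}} = - \frac{4}{8368} = \left(-4\right) \frac{1}{8368} = - \frac{1}{2092} \approx -0.00047801$)
$L + \frac{-5 - 3}{6 + 4} \cdot 4688 = - \frac{1}{2092} + \frac{-5 - 3}{6 + 4} \cdot 4688 = - \frac{1}{2092} + - \frac{8}{10} \cdot 4688 = - \frac{1}{2092} + \left(-8\right) \frac{1}{10} \cdot 4688 = - \frac{1}{2092} - \frac{18752}{5} = - \frac{39229189}{10460}$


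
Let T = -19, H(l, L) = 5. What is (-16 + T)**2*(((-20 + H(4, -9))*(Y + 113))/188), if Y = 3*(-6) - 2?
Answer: -1708875/188 ≈ -9089.8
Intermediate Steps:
Y = -20 (Y = -18 - 2 = -20)
(-16 + T)**2*(((-20 + H(4, -9))*(Y + 113))/188) = (-16 - 19)**2*(((-20 + 5)*(-20 + 113))/188) = (-35)**2*(-15*93*(1/188)) = 1225*(-1395*1/188) = 1225*(-1395/188) = -1708875/188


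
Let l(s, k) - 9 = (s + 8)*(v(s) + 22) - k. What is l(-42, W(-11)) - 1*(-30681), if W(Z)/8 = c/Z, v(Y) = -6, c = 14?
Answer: 331718/11 ≈ 30156.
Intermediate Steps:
W(Z) = 112/Z (W(Z) = 8*(14/Z) = 112/Z)
l(s, k) = 137 - k + 16*s (l(s, k) = 9 + ((s + 8)*(-6 + 22) - k) = 9 + ((8 + s)*16 - k) = 9 + ((128 + 16*s) - k) = 9 + (128 - k + 16*s) = 137 - k + 16*s)
l(-42, W(-11)) - 1*(-30681) = (137 - 112/(-11) + 16*(-42)) - 1*(-30681) = (137 - 112*(-1)/11 - 672) + 30681 = (137 - 1*(-112/11) - 672) + 30681 = (137 + 112/11 - 672) + 30681 = -5773/11 + 30681 = 331718/11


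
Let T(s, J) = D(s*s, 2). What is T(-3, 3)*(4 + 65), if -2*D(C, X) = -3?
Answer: 207/2 ≈ 103.50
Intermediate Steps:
D(C, X) = 3/2 (D(C, X) = -½*(-3) = 3/2)
T(s, J) = 3/2
T(-3, 3)*(4 + 65) = 3*(4 + 65)/2 = (3/2)*69 = 207/2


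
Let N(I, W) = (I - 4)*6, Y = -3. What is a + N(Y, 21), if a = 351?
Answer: 309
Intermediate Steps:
N(I, W) = -24 + 6*I (N(I, W) = (-4 + I)*6 = -24 + 6*I)
a + N(Y, 21) = 351 + (-24 + 6*(-3)) = 351 + (-24 - 18) = 351 - 42 = 309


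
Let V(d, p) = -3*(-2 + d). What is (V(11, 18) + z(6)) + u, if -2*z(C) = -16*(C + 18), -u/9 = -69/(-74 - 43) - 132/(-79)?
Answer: 148560/1027 ≈ 144.65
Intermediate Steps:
V(d, p) = 6 - 3*d
u = -20895/1027 (u = -9*(-69/(-74 - 43) - 132/(-79)) = -9*(-69/(-117) - 132*(-1/79)) = -9*(-69*(-1/117) + 132/79) = -9*(23/39 + 132/79) = -9*6965/3081 = -20895/1027 ≈ -20.346)
z(C) = 144 + 8*C (z(C) = -(-8)*(C + 18) = -(-8)*(18 + C) = -(-288 - 16*C)/2 = 144 + 8*C)
(V(11, 18) + z(6)) + u = ((6 - 3*11) + (144 + 8*6)) - 20895/1027 = ((6 - 33) + (144 + 48)) - 20895/1027 = (-27 + 192) - 20895/1027 = 165 - 20895/1027 = 148560/1027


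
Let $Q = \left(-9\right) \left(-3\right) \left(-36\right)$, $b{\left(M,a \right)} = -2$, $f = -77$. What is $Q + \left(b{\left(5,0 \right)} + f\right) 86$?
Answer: $-7766$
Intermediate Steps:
$Q = -972$ ($Q = 27 \left(-36\right) = -972$)
$Q + \left(b{\left(5,0 \right)} + f\right) 86 = -972 + \left(-2 - 77\right) 86 = -972 - 6794 = -7766$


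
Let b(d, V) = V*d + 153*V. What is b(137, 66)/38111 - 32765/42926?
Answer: -427103275/1635952786 ≈ -0.26107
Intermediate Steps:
b(d, V) = 153*V + V*d
b(137, 66)/38111 - 32765/42926 = (66*(153 + 137))/38111 - 32765/42926 = (66*290)*(1/38111) - 32765*1/42926 = 19140*(1/38111) - 32765/42926 = 19140/38111 - 32765/42926 = -427103275/1635952786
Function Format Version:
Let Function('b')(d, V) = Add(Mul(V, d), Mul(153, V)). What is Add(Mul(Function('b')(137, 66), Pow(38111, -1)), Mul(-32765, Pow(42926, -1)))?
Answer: Rational(-427103275, 1635952786) ≈ -0.26107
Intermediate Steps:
Function('b')(d, V) = Add(Mul(153, V), Mul(V, d))
Add(Mul(Function('b')(137, 66), Pow(38111, -1)), Mul(-32765, Pow(42926, -1))) = Add(Mul(Mul(66, Add(153, 137)), Pow(38111, -1)), Mul(-32765, Pow(42926, -1))) = Add(Mul(Mul(66, 290), Rational(1, 38111)), Mul(-32765, Rational(1, 42926))) = Add(Mul(19140, Rational(1, 38111)), Rational(-32765, 42926)) = Add(Rational(19140, 38111), Rational(-32765, 42926)) = Rational(-427103275, 1635952786)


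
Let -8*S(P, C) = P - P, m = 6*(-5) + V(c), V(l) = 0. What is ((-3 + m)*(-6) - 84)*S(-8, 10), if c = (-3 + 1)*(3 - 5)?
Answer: 0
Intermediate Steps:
c = 4 (c = -2*(-2) = 4)
m = -30 (m = 6*(-5) + 0 = -30 + 0 = -30)
S(P, C) = 0 (S(P, C) = -(P - P)/8 = -1/8*0 = 0)
((-3 + m)*(-6) - 84)*S(-8, 10) = ((-3 - 30)*(-6) - 84)*0 = (-33*(-6) - 84)*0 = (198 - 84)*0 = 114*0 = 0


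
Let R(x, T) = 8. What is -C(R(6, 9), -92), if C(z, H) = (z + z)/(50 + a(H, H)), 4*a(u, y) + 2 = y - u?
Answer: -32/99 ≈ -0.32323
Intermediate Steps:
a(u, y) = -½ - u/4 + y/4 (a(u, y) = -½ + (y - u)/4 = -½ + (-u/4 + y/4) = -½ - u/4 + y/4)
C(z, H) = 4*z/99 (C(z, H) = (z + z)/(50 + (-½ - H/4 + H/4)) = (2*z)/(50 - ½) = (2*z)/(99/2) = (2*z)*(2/99) = 4*z/99)
-C(R(6, 9), -92) = -4*8/99 = -1*32/99 = -32/99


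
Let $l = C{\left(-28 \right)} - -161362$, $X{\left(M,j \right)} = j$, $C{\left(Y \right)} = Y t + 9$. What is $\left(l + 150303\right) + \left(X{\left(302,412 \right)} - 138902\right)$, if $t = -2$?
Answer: $173240$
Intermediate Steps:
$C{\left(Y \right)} = 9 - 2 Y$ ($C{\left(Y \right)} = Y \left(-2\right) + 9 = - 2 Y + 9 = 9 - 2 Y$)
$l = 161427$ ($l = \left(9 - -56\right) - -161362 = \left(9 + 56\right) + 161362 = 65 + 161362 = 161427$)
$\left(l + 150303\right) + \left(X{\left(302,412 \right)} - 138902\right) = \left(161427 + 150303\right) + \left(412 - 138902\right) = 311730 - 138490 = 173240$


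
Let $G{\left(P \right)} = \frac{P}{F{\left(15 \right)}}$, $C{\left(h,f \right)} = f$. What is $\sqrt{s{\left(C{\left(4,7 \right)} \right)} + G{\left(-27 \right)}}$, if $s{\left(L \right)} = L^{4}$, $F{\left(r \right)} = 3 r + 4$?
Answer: $\frac{\sqrt{117622}}{7} \approx 48.994$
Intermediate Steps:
$F{\left(r \right)} = 4 + 3 r$
$G{\left(P \right)} = \frac{P}{49}$ ($G{\left(P \right)} = \frac{P}{4 + 3 \cdot 15} = \frac{P}{4 + 45} = \frac{P}{49}$)
$\sqrt{s{\left(C{\left(4,7 \right)} \right)} + G{\left(-27 \right)}} = \sqrt{7^{4} + \frac{1}{49} \left(-27\right)} = \sqrt{2401 - \frac{27}{49}} = \sqrt{\frac{117622}{49}} = \frac{\sqrt{117622}}{7}$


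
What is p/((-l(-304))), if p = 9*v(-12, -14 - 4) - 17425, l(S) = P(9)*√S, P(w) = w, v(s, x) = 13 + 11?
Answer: -17209*I*√19/684 ≈ -109.67*I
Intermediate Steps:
v(s, x) = 24
l(S) = 9*√S
p = -17209 (p = 9*24 - 17425 = 216 - 17425 = -17209)
p/((-l(-304))) = -17209*I*√19/684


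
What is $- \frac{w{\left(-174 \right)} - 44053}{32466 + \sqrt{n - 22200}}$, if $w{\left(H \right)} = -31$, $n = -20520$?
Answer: $\frac{119269262}{87840323} - \frac{44084 i \sqrt{2670}}{263520969} \approx 1.3578 - 0.0086441 i$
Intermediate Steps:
$- \frac{w{\left(-174 \right)} - 44053}{32466 + \sqrt{n - 22200}} = - \frac{-31 - 44053}{32466 + \sqrt{-20520 - 22200}} = - \frac{-44084}{32466 + \sqrt{-42720}} = - \frac{-44084}{32466 + 4 i \sqrt{2670}} = \frac{44084}{32466 + 4 i \sqrt{2670}}$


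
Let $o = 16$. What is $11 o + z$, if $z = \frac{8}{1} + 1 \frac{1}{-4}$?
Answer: $\frac{735}{4} \approx 183.75$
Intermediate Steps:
$z = \frac{31}{4}$ ($z = 8 \cdot 1 + 1 \left(- \frac{1}{4}\right) = 8 - \frac{1}{4} = \frac{31}{4} \approx 7.75$)
$11 o + z = 11 \cdot 16 + \frac{31}{4} = 176 + \frac{31}{4} = \frac{735}{4}$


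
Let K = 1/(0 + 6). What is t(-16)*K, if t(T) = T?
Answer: -8/3 ≈ -2.6667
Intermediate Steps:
K = ⅙ (K = 1/6 = ⅙ ≈ 0.16667)
t(-16)*K = -16*⅙ = -8/3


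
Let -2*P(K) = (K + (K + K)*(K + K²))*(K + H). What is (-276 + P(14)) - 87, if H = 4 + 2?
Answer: -59303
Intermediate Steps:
H = 6
P(K) = -(6 + K)*(K + 2*K*(K + K²))/2 (P(K) = -(K + (K + K)*(K + K²))*(K + 6)/2 = -(K + (2*K)*(K + K²))*(6 + K)/2 = -(K + 2*K*(K + K²))*(6 + K)/2 = -(6 + K)*(K + 2*K*(K + K²))/2)
(-276 + P(14)) - 87 = (-276 - ½*14*(6 + 2*14³ + 13*14 + 14*14²)) - 87 = (-276 - ½*14*(6 + 2*2744 + 182 + 14*196)) - 87 = (-276 - ½*14*(6 + 5488 + 182 + 2744)) - 87 = (-276 - ½*14*8420) - 87 = (-276 - 58940) - 87 = -59216 - 87 = -59303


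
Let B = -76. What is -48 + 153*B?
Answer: -11676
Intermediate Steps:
-48 + 153*B = -48 + 153*(-76) = -48 - 11628 = -11676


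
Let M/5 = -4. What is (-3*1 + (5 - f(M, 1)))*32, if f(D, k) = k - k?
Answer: 64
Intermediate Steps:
M = -20 (M = 5*(-4) = -20)
f(D, k) = 0
(-3*1 + (5 - f(M, 1)))*32 = (-3*1 + (5 - 1*0))*32 = (-3 + (5 + 0))*32 = (-3 + 5)*32 = 2*32 = 64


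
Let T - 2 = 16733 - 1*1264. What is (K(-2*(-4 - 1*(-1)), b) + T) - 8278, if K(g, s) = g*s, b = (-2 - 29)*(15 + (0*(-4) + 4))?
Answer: 3659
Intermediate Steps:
T = 15471 (T = 2 + (16733 - 1*1264) = 2 + (16733 - 1264) = 2 + 15469 = 15471)
b = -589 (b = -31*(15 + (0 + 4)) = -31*(15 + 4) = -31*19 = -589)
(K(-2*(-4 - 1*(-1)), b) + T) - 8278 = (-2*(-4 - 1*(-1))*(-589) + 15471) - 8278 = (-2*(-4 + 1)*(-589) + 15471) - 8278 = (-2*(-3)*(-589) + 15471) - 8278 = (6*(-589) + 15471) - 8278 = (-3534 + 15471) - 8278 = 11937 - 8278 = 3659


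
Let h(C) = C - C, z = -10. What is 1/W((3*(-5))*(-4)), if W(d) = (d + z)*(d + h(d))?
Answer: 1/3000 ≈ 0.00033333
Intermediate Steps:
h(C) = 0
W(d) = d*(-10 + d) (W(d) = (d - 10)*(d + 0) = (-10 + d)*d = d*(-10 + d))
1/W((3*(-5))*(-4)) = 1/(((3*(-5))*(-4))*(-10 + (3*(-5))*(-4))) = 1/((-15*(-4))*(-10 - 15*(-4))) = 1/(60*(-10 + 60)) = 1/(60*50) = 1/3000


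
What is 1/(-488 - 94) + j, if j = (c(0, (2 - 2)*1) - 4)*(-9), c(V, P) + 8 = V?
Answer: 62855/582 ≈ 108.00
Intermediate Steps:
c(V, P) = -8 + V
j = 108 (j = ((-8 + 0) - 4)*(-9) = (-8 - 4)*(-9) = -12*(-9) = 108)
1/(-488 - 94) + j = 1/(-488 - 94) + 108 = 1/(-582) + 108 = -1/582 + 108 = 62855/582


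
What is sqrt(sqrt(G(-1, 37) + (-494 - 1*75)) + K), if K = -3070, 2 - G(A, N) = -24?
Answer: sqrt(-3070 + I*sqrt(543)) ≈ 0.2103 + 55.408*I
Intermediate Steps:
G(A, N) = 26 (G(A, N) = 2 - 1*(-24) = 2 + 24 = 26)
sqrt(sqrt(G(-1, 37) + (-494 - 1*75)) + K) = sqrt(sqrt(26 + (-494 - 1*75)) - 3070) = sqrt(sqrt(26 + (-494 - 75)) - 3070) = sqrt(sqrt(26 - 569) - 3070) = sqrt(sqrt(-543) - 3070) = sqrt(I*sqrt(543) - 3070) = sqrt(-3070 + I*sqrt(543))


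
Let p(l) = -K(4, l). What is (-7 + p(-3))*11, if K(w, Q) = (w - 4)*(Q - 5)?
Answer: -77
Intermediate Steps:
K(w, Q) = (-5 + Q)*(-4 + w) (K(w, Q) = (-4 + w)*(-5 + Q) = (-5 + Q)*(-4 + w))
p(l) = 0 (p(l) = -(20 - 5*4 - 4*l + l*4) = -(20 - 20 - 4*l + 4*l) = -1*0 = 0)
(-7 + p(-3))*11 = (-7 + 0)*11 = -7*11 = -77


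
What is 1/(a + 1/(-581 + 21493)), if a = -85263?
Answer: -20912/1783019855 ≈ -1.1728e-5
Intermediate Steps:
1/(a + 1/(-581 + 21493)) = 1/(-85263 + 1/(-581 + 21493)) = 1/(-85263 + 1/20912) = 1/(-1783019855/20912) = -20912/1783019855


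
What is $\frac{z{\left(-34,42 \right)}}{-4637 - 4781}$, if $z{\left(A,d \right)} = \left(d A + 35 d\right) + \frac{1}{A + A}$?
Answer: $- \frac{2855}{640424} \approx -0.004458$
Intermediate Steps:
$z{\left(A,d \right)} = \frac{1}{2 A} + 35 d + A d$ ($z{\left(A,d \right)} = \left(A d + 35 d\right) + \frac{1}{2 A} = \left(35 d + A d\right) + \frac{1}{2 A} = \frac{1}{2 A} + 35 d + A d$)
$\frac{z{\left(-34,42 \right)}}{-4637 - 4781} = \frac{\frac{1}{-34} \left(\frac{1}{2} - 1428 \left(35 - 34\right)\right)}{-4637 - 4781} = \frac{\left(- \frac{1}{34}\right) \left(\frac{1}{2} - 1428 \cdot 1\right)}{-4637 - 4781} = \frac{\left(- \frac{1}{34}\right) \left(\frac{1}{2} - 1428\right)}{-9418} = \left(- \frac{1}{34}\right) \left(- \frac{2855}{2}\right) \left(- \frac{1}{9418}\right) = \frac{2855}{68} \left(- \frac{1}{9418}\right) = - \frac{2855}{640424}$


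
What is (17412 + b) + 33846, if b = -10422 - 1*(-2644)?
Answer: 43480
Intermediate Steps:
b = -7778 (b = -10422 + 2644 = -7778)
(17412 + b) + 33846 = (17412 - 7778) + 33846 = 9634 + 33846 = 43480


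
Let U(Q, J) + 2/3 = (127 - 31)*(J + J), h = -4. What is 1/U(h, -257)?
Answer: -3/148034 ≈ -2.0266e-5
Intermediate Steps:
U(Q, J) = -2/3 + 192*J (U(Q, J) = -2/3 + (127 - 31)*(J + J) = -2/3 + 96*(2*J) = -2/3 + 192*J)
1/U(h, -257) = 1/(-2/3 + 192*(-257)) = 1/(-2/3 - 49344) = 1/(-148034/3) = -3/148034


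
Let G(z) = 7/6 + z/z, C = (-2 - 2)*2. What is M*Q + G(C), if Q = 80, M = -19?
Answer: -9107/6 ≈ -1517.8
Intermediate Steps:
C = -8 (C = -4*2 = -8)
G(z) = 13/6 (G(z) = 7*(⅙) + 1 = 7/6 + 1 = 13/6)
M*Q + G(C) = -19*80 + 13/6 = -1520 + 13/6 = -9107/6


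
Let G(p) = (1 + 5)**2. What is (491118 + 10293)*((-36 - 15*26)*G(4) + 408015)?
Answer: 196893570069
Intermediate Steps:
G(p) = 36 (G(p) = 6**2 = 36)
(491118 + 10293)*((-36 - 15*26)*G(4) + 408015) = (491118 + 10293)*((-36 - 15*26)*36 + 408015) = 501411*((-36 - 390)*36 + 408015) = 501411*(-426*36 + 408015) = 501411*(-15336 + 408015) = 501411*392679 = 196893570069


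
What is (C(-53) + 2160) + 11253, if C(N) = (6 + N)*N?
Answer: 15904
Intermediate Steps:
C(N) = N*(6 + N)
(C(-53) + 2160) + 11253 = (-53*(6 - 53) + 2160) + 11253 = (-53*(-47) + 2160) + 11253 = (2491 + 2160) + 11253 = 4651 + 11253 = 15904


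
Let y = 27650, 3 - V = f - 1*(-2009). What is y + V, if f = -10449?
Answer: 36093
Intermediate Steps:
V = 8443 (V = 3 - (-10449 - 1*(-2009)) = 3 - (-10449 + 2009) = 3 - 1*(-8440) = 3 + 8440 = 8443)
y + V = 27650 + 8443 = 36093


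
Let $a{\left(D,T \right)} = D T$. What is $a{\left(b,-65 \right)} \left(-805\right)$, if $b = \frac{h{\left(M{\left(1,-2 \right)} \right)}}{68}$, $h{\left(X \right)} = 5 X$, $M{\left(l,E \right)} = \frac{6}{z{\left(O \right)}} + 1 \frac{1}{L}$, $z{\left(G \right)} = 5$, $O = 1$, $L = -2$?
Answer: $\frac{366275}{136} \approx 2693.2$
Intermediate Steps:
$M{\left(l,E \right)} = \frac{7}{10}$ ($M{\left(l,E \right)} = \frac{6}{5} + 1 \frac{1}{-2} = 6 \cdot \frac{1}{5} + 1 \left(- \frac{1}{2}\right) = \frac{6}{5} - \frac{1}{2} = \frac{7}{10}$)
$b = \frac{7}{136}$ ($b = \frac{5 \cdot \frac{7}{10}}{68} = \frac{7}{2} \cdot \frac{1}{68} = \frac{7}{136} \approx 0.051471$)
$a{\left(b,-65 \right)} \left(-805\right) = \frac{7}{136} \left(-65\right) \left(-805\right) = \left(- \frac{455}{136}\right) \left(-805\right) = \frac{366275}{136}$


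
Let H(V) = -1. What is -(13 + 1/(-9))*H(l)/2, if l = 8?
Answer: 58/9 ≈ 6.4444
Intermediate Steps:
-(13 + 1/(-9))*H(l)/2 = -(13 + 1/(-9))*(-1/2) = -(13 - 1/9)*(-1*1/2) = -116*(-1)/(9*2) = -1*(-58/9) = 58/9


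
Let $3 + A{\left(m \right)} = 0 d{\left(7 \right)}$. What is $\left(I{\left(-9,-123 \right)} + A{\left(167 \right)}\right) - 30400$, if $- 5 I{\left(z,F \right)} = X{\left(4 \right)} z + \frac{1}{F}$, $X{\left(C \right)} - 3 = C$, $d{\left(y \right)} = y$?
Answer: $- \frac{3738019}{123} \approx -30390.0$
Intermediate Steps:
$X{\left(C \right)} = 3 + C$
$A{\left(m \right)} = -3$ ($A{\left(m \right)} = -3 + 0 \cdot 7 = -3 + 0 = -3$)
$I{\left(z,F \right)} = - \frac{7 z}{5} - \frac{1}{5 F}$ ($I{\left(z,F \right)} = - \frac{\left(3 + 4\right) z + \frac{1}{F}}{5} = - \frac{7 z + \frac{1}{F}}{5} = - \frac{\frac{1}{F} + 7 z}{5} = - \frac{7 z}{5} - \frac{1}{5 F}$)
$\left(I{\left(-9,-123 \right)} + A{\left(167 \right)}\right) - 30400 = \left(\frac{-1 - \left(-861\right) \left(-9\right)}{5 \left(-123\right)} - 3\right) - 30400 = \left(\frac{1}{5} \left(- \frac{1}{123}\right) \left(-1 - 7749\right) - 3\right) - 30400 = \left(\frac{1}{5} \left(- \frac{1}{123}\right) \left(-7750\right) - 3\right) - 30400 = \left(\frac{1550}{123} - 3\right) - 30400 = \frac{1181}{123} - 30400 = - \frac{3738019}{123}$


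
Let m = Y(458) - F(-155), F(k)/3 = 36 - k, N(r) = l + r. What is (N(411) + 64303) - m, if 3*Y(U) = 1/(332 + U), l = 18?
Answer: 154772849/2370 ≈ 65305.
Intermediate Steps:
N(r) = 18 + r
F(k) = 108 - 3*k (F(k) = 3*(36 - k) = 108 - 3*k)
Y(U) = 1/(3*(332 + U))
m = -1358009/2370 (m = 1/(3*(332 + 458)) - (108 - 3*(-155)) = (⅓)/790 - (108 + 465) = (⅓)*(1/790) - 1*573 = 1/2370 - 573 = -1358009/2370 ≈ -573.00)
(N(411) + 64303) - m = ((18 + 411) + 64303) - 1*(-1358009/2370) = (429 + 64303) + 1358009/2370 = 64732 + 1358009/2370 = 154772849/2370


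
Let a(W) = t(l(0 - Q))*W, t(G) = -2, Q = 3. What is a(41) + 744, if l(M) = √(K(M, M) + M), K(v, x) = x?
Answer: 662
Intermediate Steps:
l(M) = √2*√M (l(M) = √(M + M) = √(2*M) = √2*√M)
a(W) = -2*W
a(41) + 744 = -2*41 + 744 = -82 + 744 = 662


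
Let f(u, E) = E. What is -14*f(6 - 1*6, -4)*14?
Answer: 784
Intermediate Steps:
-14*f(6 - 1*6, -4)*14 = -14*(-4)*14 = 56*14 = 784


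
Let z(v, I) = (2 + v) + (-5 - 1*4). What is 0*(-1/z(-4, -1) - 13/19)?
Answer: 0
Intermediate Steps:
z(v, I) = -7 + v (z(v, I) = (2 + v) + (-5 - 4) = (2 + v) - 9 = -7 + v)
0*(-1/z(-4, -1) - 13/19) = 0*(-1/(-7 - 4) - 13/19) = 0*(-1/(-11) - 13*1/19) = 0*(-1*(-1/11) - 13/19) = 0*(1/11 - 13/19) = 0*(-124/209) = 0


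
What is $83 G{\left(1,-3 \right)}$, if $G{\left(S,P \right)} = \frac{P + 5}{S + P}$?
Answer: $-83$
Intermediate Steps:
$G{\left(S,P \right)} = \frac{5 + P}{P + S}$
$83 G{\left(1,-3 \right)} = 83 \frac{5 - 3}{-3 + 1} = 83 \frac{1}{-2} \cdot 2 = 83 \left(\left(- \frac{1}{2}\right) 2\right) = 83 \left(-1\right) = -83$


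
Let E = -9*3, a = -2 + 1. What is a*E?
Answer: 27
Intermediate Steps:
a = -1
E = -27
a*E = -1*(-27) = 27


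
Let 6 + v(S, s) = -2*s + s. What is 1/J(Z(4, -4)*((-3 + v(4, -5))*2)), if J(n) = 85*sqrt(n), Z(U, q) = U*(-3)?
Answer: sqrt(6)/2040 ≈ 0.0012007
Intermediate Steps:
Z(U, q) = -3*U
v(S, s) = -6 - s (v(S, s) = -6 + (-2*s + s) = -6 - s)
1/J(Z(4, -4)*((-3 + v(4, -5))*2)) = 1/(85*sqrt((-3*4)*((-3 + (-6 - 1*(-5)))*2))) = 1/(85*sqrt(-12*(-3 + (-6 + 5))*2)) = 1/(85*sqrt(-12*(-3 - 1)*2)) = 1/(85*sqrt(-(-48)*2)) = 1/(85*sqrt(-12*(-8))) = 1/(85*sqrt(96)) = 1/(85*(4*sqrt(6))) = 1/(340*sqrt(6)) = sqrt(6)/2040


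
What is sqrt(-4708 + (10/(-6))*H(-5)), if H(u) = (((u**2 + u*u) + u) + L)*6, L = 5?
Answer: 2*I*sqrt(1302) ≈ 72.167*I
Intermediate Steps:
H(u) = 30 + 6*u + 12*u**2 (H(u) = (((u**2 + u*u) + u) + 5)*6 = (((u**2 + u**2) + u) + 5)*6 = ((2*u**2 + u) + 5)*6 = ((u + 2*u**2) + 5)*6 = (5 + u + 2*u**2)*6 = 30 + 6*u + 12*u**2)
sqrt(-4708 + (10/(-6))*H(-5)) = sqrt(-4708 + (10/(-6))*(30 + 6*(-5) + 12*(-5)**2)) = sqrt(-4708 + (-1/6*10)*(30 - 30 + 12*25)) = sqrt(-4708 - 5*(30 - 30 + 300)/3) = sqrt(-4708 - 5/3*300) = sqrt(-4708 - 500) = sqrt(-5208) = 2*I*sqrt(1302)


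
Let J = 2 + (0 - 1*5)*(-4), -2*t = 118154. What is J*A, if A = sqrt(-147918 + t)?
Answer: 22*I*sqrt(206995) ≈ 10009.0*I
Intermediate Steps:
t = -59077 (t = -1/2*118154 = -59077)
A = I*sqrt(206995) (A = sqrt(-147918 - 59077) = sqrt(-206995) = I*sqrt(206995) ≈ 454.97*I)
J = 22 (J = 2 + (0 - 5)*(-4) = 2 - 5*(-4) = 2 + 20 = 22)
J*A = 22*(I*sqrt(206995)) = 22*I*sqrt(206995)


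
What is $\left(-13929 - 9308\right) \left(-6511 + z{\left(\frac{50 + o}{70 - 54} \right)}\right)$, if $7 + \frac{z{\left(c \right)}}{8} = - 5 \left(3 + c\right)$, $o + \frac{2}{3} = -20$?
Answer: $\frac{471269597}{3} \approx 1.5709 \cdot 10^{8}$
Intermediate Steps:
$o = - \frac{62}{3}$ ($o = - \frac{2}{3} - 20 = - \frac{62}{3} \approx -20.667$)
$z{\left(c \right)} = -176 - 40 c$ ($z{\left(c \right)} = -56 + 8 \left(- 5 \left(3 + c\right)\right) = -56 + 8 \left(-15 - 5 c\right) = -56 - \left(120 + 40 c\right) = -176 - 40 c$)
$\left(-13929 - 9308\right) \left(-6511 + z{\left(\frac{50 + o}{70 - 54} \right)}\right) = \left(-13929 - 9308\right) \left(-6511 - \left(176 + 40 \frac{50 - \frac{62}{3}}{70 - 54}\right)\right) = - 23237 \left(-6511 - \left(176 + 40 \frac{88}{3 \cdot 16}\right)\right) = - 23237 \left(-6511 - \left(176 + 40 \cdot \frac{88}{3} \cdot \frac{1}{16}\right)\right) = - 23237 \left(-6511 - \frac{748}{3}\right) = \left(-23237\right) \left(- \frac{20281}{3}\right) = \frac{471269597}{3}$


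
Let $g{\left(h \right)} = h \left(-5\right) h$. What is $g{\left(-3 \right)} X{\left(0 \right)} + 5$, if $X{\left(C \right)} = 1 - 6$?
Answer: $230$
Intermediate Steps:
$g{\left(h \right)} = - 5 h^{2}$ ($g{\left(h \right)} = - 5 h h = - 5 h^{2}$)
$X{\left(C \right)} = -5$ ($X{\left(C \right)} = 1 - 6 = -5$)
$g{\left(-3 \right)} X{\left(0 \right)} + 5 = - 5 \left(-3\right)^{2} \left(-5\right) + 5 = \left(-5\right) 9 \left(-5\right) + 5 = \left(-45\right) \left(-5\right) + 5 = 225 + 5 = 230$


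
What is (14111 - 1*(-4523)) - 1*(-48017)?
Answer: 66651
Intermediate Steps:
(14111 - 1*(-4523)) - 1*(-48017) = (14111 + 4523) + 48017 = 18634 + 48017 = 66651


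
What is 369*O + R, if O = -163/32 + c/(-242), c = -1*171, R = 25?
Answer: -6171403/3872 ≈ -1593.9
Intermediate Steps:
c = -171
O = -16987/3872 (O = -163/32 - 171/(-242) = -163*1/32 - 171*(-1/242) = -163/32 + 171/242 = -16987/3872 ≈ -4.3871)
369*O + R = 369*(-16987/3872) + 25 = -6268203/3872 + 25 = -6171403/3872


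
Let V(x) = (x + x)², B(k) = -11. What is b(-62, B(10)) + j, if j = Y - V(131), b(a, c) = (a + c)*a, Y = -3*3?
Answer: -64127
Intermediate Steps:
Y = -9
V(x) = 4*x² (V(x) = (2*x)² = 4*x²)
b(a, c) = a*(a + c)
j = -68653 (j = -9 - 4*131² = -9 - 4*17161 = -9 - 1*68644 = -9 - 68644 = -68653)
b(-62, B(10)) + j = -62*(-62 - 11) - 68653 = -62*(-73) - 68653 = 4526 - 68653 = -64127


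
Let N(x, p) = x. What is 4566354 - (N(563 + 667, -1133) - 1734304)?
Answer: 6299428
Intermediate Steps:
4566354 - (N(563 + 667, -1133) - 1734304) = 4566354 - ((563 + 667) - 1734304) = 4566354 - (1230 - 1734304) = 4566354 - 1*(-1733074) = 4566354 + 1733074 = 6299428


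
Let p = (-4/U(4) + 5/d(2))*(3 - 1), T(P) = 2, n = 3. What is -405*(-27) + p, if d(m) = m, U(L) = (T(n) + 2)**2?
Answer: 21879/2 ≈ 10940.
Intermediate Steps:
U(L) = 16 (U(L) = (2 + 2)**2 = 4**2 = 16)
p = 9/2 (p = (-4/16 + 5/2)*(3 - 1) = (-4*1/16 + 5*(1/2))*2 = (-1/4 + 5/2)*2 = (9/4)*2 = 9/2 ≈ 4.5000)
-405*(-27) + p = -405*(-27) + 9/2 = 10935 + 9/2 = 21879/2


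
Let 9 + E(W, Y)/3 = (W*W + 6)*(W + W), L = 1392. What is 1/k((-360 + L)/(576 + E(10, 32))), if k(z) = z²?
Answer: 5303809/118336 ≈ 44.820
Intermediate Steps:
E(W, Y) = -27 + 6*W*(6 + W²) (E(W, Y) = -27 + 3*((W*W + 6)*(W + W)) = -27 + 3*((W² + 6)*(2*W)) = -27 + 3*((6 + W²)*(2*W)) = -27 + 3*(2*W*(6 + W²)) = -27 + 6*W*(6 + W²))
1/k((-360 + L)/(576 + E(10, 32))) = 1/(((-360 + 1392)/(576 + (-27 + 6*10³ + 36*10)))²) = 1/((1032/(576 + (-27 + 6*1000 + 360)))²) = 1/((1032/(576 + (-27 + 6000 + 360)))²) = 1/((1032/(576 + 6333))²) = 1/((1032/6909)²) = 1/((1032*(1/6909))²) = 1/((344/2303)²) = 1/(118336/5303809) = 5303809/118336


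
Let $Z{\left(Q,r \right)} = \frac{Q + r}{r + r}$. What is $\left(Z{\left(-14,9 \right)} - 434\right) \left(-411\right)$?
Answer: $\frac{1070929}{6} \approx 1.7849 \cdot 10^{5}$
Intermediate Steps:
$Z{\left(Q,r \right)} = \frac{Q + r}{2 r}$
$\left(Z{\left(-14,9 \right)} - 434\right) \left(-411\right) = \left(\frac{-14 + 9}{2 \cdot 9} - 434\right) \left(-411\right) = \left(\frac{1}{2} \cdot \frac{1}{9} \left(-5\right) - 434\right) \left(-411\right) = \left(- \frac{5}{18} - 434\right) \left(-411\right) = \left(- \frac{7817}{18}\right) \left(-411\right) = \frac{1070929}{6}$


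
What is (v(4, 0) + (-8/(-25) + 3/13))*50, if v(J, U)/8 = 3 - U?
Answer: 15958/13 ≈ 1227.5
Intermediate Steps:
v(J, U) = 24 - 8*U (v(J, U) = 8*(3 - U) = 24 - 8*U)
(v(4, 0) + (-8/(-25) + 3/13))*50 = ((24 - 8*0) + (-8/(-25) + 3/13))*50 = ((24 + 0) + (-8*(-1/25) + 3*(1/13)))*50 = (24 + (8/25 + 3/13))*50 = (24 + 179/325)*50 = (7979/325)*50 = 15958/13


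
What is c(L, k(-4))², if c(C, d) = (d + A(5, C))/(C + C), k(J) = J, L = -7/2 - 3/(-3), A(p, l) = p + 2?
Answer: 9/25 ≈ 0.36000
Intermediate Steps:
A(p, l) = 2 + p
L = -5/2 (L = -7*½ - 3*(-⅓) = -7/2 + 1 = -5/2 ≈ -2.5000)
c(C, d) = (7 + d)/(2*C) (c(C, d) = (d + (2 + 5))/(C + C) = (d + 7)/((2*C)) = (7 + d)*(1/(2*C)) = (7 + d)/(2*C))
c(L, k(-4))² = ((7 - 4)/(2*(-5/2)))² = ((½)*(-⅖)*3)² = (-⅗)² = 9/25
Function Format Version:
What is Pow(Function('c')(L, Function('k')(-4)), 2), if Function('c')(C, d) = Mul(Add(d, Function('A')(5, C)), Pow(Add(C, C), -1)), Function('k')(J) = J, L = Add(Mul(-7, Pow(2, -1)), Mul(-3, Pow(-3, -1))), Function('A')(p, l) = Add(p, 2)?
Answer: Rational(9, 25) ≈ 0.36000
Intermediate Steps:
Function('A')(p, l) = Add(2, p)
L = Rational(-5, 2) (L = Add(Mul(-7, Rational(1, 2)), Mul(-3, Rational(-1, 3))) = Add(Rational(-7, 2), 1) = Rational(-5, 2) ≈ -2.5000)
Function('c')(C, d) = Mul(Rational(1, 2), Pow(C, -1), Add(7, d)) (Function('c')(C, d) = Mul(Add(d, Add(2, 5)), Pow(Add(C, C), -1)) = Mul(Add(d, 7), Pow(Mul(2, C), -1)) = Mul(Add(7, d), Mul(Rational(1, 2), Pow(C, -1))) = Mul(Rational(1, 2), Pow(C, -1), Add(7, d)))
Pow(Function('c')(L, Function('k')(-4)), 2) = Pow(Mul(Rational(1, 2), Pow(Rational(-5, 2), -1), Add(7, -4)), 2) = Pow(Mul(Rational(1, 2), Rational(-2, 5), 3), 2) = Pow(Rational(-3, 5), 2) = Rational(9, 25)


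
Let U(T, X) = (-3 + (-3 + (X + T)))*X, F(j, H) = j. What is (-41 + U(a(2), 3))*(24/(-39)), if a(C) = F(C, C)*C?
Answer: 304/13 ≈ 23.385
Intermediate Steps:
a(C) = C**2 (a(C) = C*C = C**2)
U(T, X) = X*(-6 + T + X) (U(T, X) = (-3 + (-3 + (T + X)))*X = (-3 + (-3 + T + X))*X = (-6 + T + X)*X = X*(-6 + T + X))
(-41 + U(a(2), 3))*(24/(-39)) = (-41 + 3*(-6 + 2**2 + 3))*(24/(-39)) = (-41 + 3*(-6 + 4 + 3))*(24*(-1/39)) = (-41 + 3*1)*(-8/13) = (-41 + 3)*(-8/13) = -38*(-8/13) = 304/13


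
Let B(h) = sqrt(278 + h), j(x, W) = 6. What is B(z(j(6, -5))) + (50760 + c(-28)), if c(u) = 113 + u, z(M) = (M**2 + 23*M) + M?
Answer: 50845 + sqrt(458) ≈ 50866.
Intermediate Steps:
z(M) = M**2 + 24*M
B(z(j(6, -5))) + (50760 + c(-28)) = sqrt(278 + 6*(24 + 6)) + (50760 + (113 - 28)) = sqrt(278 + 6*30) + (50760 + 85) = sqrt(278 + 180) + 50845 = sqrt(458) + 50845 = 50845 + sqrt(458)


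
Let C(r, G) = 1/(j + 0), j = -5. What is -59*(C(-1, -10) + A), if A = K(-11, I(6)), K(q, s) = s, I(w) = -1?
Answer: 354/5 ≈ 70.800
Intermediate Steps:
A = -1
C(r, G) = -⅕ (C(r, G) = 1/(-5 + 0) = 1/(-5) = -⅕)
-59*(C(-1, -10) + A) = -59*(-⅕ - 1) = -59*(-6/5) = 354/5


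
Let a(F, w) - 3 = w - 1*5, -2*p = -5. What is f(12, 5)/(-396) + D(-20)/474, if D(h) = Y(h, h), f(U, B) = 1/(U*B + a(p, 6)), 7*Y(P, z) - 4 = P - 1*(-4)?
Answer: -51241/14015232 ≈ -0.0036561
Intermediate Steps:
p = 5/2 (p = -½*(-5) = 5/2 ≈ 2.5000)
a(F, w) = -2 + w (a(F, w) = 3 + (w - 1*5) = 3 + (w - 5) = 3 + (-5 + w) = -2 + w)
Y(P, z) = 8/7 + P/7 (Y(P, z) = 4/7 + (P - 1*(-4))/7 = 4/7 + (P + 4)/7 = 4/7 + (4 + P)/7 = 4/7 + (4/7 + P/7) = 8/7 + P/7)
f(U, B) = 1/(4 + B*U) (f(U, B) = 1/(U*B + (-2 + 6)) = 1/(B*U + 4) = 1/(4 + B*U))
D(h) = 8/7 + h/7
f(12, 5)/(-396) + D(-20)/474 = 1/((4 + 5*12)*(-396)) + (8/7 + (⅐)*(-20))/474 = -1/396/(4 + 60) + (8/7 - 20/7)*(1/474) = -1/396/64 - 12/7*1/474 = (1/64)*(-1/396) - 2/553 = -1/25344 - 2/553 = -51241/14015232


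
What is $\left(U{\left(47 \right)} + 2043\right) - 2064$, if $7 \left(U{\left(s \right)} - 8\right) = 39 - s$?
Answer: $- \frac{99}{7} \approx -14.143$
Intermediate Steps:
$U{\left(s \right)} = \frac{95}{7} - \frac{s}{7}$ ($U{\left(s \right)} = 8 + \frac{39 - s}{7} = 8 - \left(- \frac{39}{7} + \frac{s}{7}\right) = \frac{95}{7} - \frac{s}{7}$)
$\left(U{\left(47 \right)} + 2043\right) - 2064 = \left(\left(\frac{95}{7} - \frac{47}{7}\right) + 2043\right) - 2064 = \left(\frac{48}{7} + 2043\right) - 2064 = \frac{14349}{7} - 2064 = - \frac{99}{7}$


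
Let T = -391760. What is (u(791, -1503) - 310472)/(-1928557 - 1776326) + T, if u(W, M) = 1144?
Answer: -1451424654752/3704883 ≈ -3.9176e+5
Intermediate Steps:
(u(791, -1503) - 310472)/(-1928557 - 1776326) + T = (1144 - 310472)/(-1928557 - 1776326) - 391760 = -309328/(-3704883) - 391760 = -309328*(-1/3704883) - 391760 = 309328/3704883 - 391760 = -1451424654752/3704883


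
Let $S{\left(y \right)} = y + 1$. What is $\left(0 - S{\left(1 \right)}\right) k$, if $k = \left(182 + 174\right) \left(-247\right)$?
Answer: $175864$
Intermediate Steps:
$S{\left(y \right)} = 1 + y$
$k = -87932$ ($k = 356 \left(-247\right) = -87932$)
$\left(0 - S{\left(1 \right)}\right) k = \left(0 - \left(1 + 1\right)\right) \left(-87932\right) = \left(0 - 2\right) \left(-87932\right) = \left(-2\right) \left(-87932\right) = 175864$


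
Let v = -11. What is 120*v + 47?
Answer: -1273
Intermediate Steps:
120*v + 47 = 120*(-11) + 47 = -1320 + 47 = -1273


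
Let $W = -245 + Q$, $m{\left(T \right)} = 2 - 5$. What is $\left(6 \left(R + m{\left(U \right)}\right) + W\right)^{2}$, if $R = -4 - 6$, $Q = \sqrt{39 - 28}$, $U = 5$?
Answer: $\left(-323 + \sqrt{11}\right)^{2} \approx 1.022 \cdot 10^{5}$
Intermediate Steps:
$m{\left(T \right)} = -3$ ($m{\left(T \right)} = 2 - 5 = -3$)
$Q = \sqrt{11} \approx 3.3166$
$R = -10$ ($R = -4 - 6 = -10$)
$W = -245 + \sqrt{11} \approx -241.68$
$\left(6 \left(R + m{\left(U \right)}\right) + W\right)^{2} = \left(6 \left(-10 - 3\right) - \left(245 - \sqrt{11}\right)\right)^{2} = \left(6 \left(-13\right) - \left(245 - \sqrt{11}\right)\right)^{2} = \left(-78 - \left(245 - \sqrt{11}\right)\right)^{2} = \left(-323 + \sqrt{11}\right)^{2}$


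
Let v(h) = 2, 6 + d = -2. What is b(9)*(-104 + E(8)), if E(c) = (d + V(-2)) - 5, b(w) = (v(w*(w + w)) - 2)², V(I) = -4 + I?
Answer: 0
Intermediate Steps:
d = -8 (d = -6 - 2 = -8)
b(w) = 0 (b(w) = (2 - 2)² = 0² = 0)
E(c) = -19 (E(c) = (-8 + (-4 - 2)) - 5 = (-8 - 6) - 5 = -14 - 5 = -19)
b(9)*(-104 + E(8)) = 0*(-104 - 19) = 0*(-123) = 0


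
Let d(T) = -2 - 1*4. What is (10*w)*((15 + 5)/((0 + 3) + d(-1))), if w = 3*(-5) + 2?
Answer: 2600/3 ≈ 866.67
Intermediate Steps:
w = -13 (w = -15 + 2 = -13)
d(T) = -6 (d(T) = -2 - 4 = -6)
(10*w)*((15 + 5)/((0 + 3) + d(-1))) = (10*(-13))*((15 + 5)/((0 + 3) - 6)) = -2600/(3 - 6) = -2600/(-3) = -2600*(-1)/3 = -130*(-20/3) = 2600/3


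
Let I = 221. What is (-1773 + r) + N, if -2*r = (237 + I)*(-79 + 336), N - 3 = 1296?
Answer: -59327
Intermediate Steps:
N = 1299 (N = 3 + 1296 = 1299)
r = -58853 (r = -(237 + 221)*(-79 + 336)/2 = -229*257 = -1/2*117706 = -58853)
(-1773 + r) + N = (-1773 - 58853) + 1299 = -60626 + 1299 = -59327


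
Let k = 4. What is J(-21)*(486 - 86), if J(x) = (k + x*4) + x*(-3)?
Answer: -6800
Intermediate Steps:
J(x) = 4 + x (J(x) = (4 + x*4) + x*(-3) = (4 + 4*x) - 3*x = 4 + x)
J(-21)*(486 - 86) = (4 - 21)*(486 - 86) = -17*400 = -6800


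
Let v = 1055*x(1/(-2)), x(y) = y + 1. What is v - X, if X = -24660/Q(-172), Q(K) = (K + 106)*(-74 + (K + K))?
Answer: 2429555/4598 ≈ 528.39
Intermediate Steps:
Q(K) = (-74 + 2*K)*(106 + K) (Q(K) = (106 + K)*(-74 + 2*K) = (-74 + 2*K)*(106 + K))
x(y) = 1 + y
X = -2055/2299 (X = -24660/(-7844 + 2*(-172)² + 138*(-172)) = -24660/(-7844 + 2*29584 - 23736) = -24660/(-7844 + 59168 - 23736) = -24660/27588 = -24660*1/27588 = -2055/2299 ≈ -0.89387)
v = 1055/2 (v = 1055*(1 + 1/(-2)) = 1055*(1 - ½) = 1055*(½) = 1055/2 ≈ 527.50)
v - X = 1055/2 - 1*(-2055/2299) = 1055/2 + 2055/2299 = 2429555/4598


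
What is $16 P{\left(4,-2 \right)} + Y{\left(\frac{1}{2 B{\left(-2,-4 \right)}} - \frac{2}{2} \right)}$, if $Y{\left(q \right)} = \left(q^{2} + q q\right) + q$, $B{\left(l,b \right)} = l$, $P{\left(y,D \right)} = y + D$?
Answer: $\frac{271}{8} \approx 33.875$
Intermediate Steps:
$P{\left(y,D \right)} = D + y$
$Y{\left(q \right)} = q + 2 q^{2}$ ($Y{\left(q \right)} = \left(q^{2} + q^{2}\right) + q = 2 q^{2} + q = q + 2 q^{2}$)
$16 P{\left(4,-2 \right)} + Y{\left(\frac{1}{2 B{\left(-2,-4 \right)}} - \frac{2}{2} \right)} = 16 \left(-2 + 4\right) + \left(\frac{1}{2 \left(-2\right)} - \frac{2}{2}\right) \left(1 + 2 \left(\frac{1}{2 \left(-2\right)} - \frac{2}{2}\right)\right) = 16 \cdot 2 + \left(\frac{1}{2} \left(- \frac{1}{2}\right) - 1\right) \left(1 + 2 \left(\frac{1}{2} \left(- \frac{1}{2}\right) - 1\right)\right) = 32 + \left(- \frac{1}{4} - 1\right) \left(1 + 2 \left(- \frac{1}{4} - 1\right)\right) = 32 - \frac{5 \left(1 + 2 \left(- \frac{5}{4}\right)\right)}{4} = 32 - \frac{5 \left(1 - \frac{5}{2}\right)}{4} = 32 - - \frac{15}{8} = 32 + \frac{15}{8} = \frac{271}{8}$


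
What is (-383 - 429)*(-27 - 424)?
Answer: 366212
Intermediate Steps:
(-383 - 429)*(-27 - 424) = -812*(-451) = 366212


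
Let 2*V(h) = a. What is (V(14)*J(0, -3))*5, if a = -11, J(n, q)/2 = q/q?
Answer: -55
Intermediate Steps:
J(n, q) = 2 (J(n, q) = 2*(q/q) = 2*1 = 2)
V(h) = -11/2 (V(h) = (½)*(-11) = -11/2)
(V(14)*J(0, -3))*5 = -11/2*2*5 = -11*5 = -55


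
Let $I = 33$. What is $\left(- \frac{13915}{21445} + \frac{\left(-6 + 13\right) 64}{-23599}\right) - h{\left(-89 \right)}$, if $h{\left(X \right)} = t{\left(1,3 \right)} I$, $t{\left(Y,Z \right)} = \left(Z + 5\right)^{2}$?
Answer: $- \frac{213836023921}{101216111} \approx -2112.7$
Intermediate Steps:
$t{\left(Y,Z \right)} = \left(5 + Z\right)^{2}$
$h{\left(X \right)} = 2112$ ($h{\left(X \right)} = \left(5 + 3\right)^{2} \cdot 33 = 8^{2} \cdot 33 = 64 \cdot 33 = 2112$)
$\left(- \frac{13915}{21445} + \frac{\left(-6 + 13\right) 64}{-23599}\right) - h{\left(-89 \right)} = \left(- \frac{13915}{21445} + \frac{\left(-6 + 13\right) 64}{-23599}\right) - 2112 = \left(\left(-13915\right) \frac{1}{21445} + 7 \cdot 64 \left(- \frac{1}{23599}\right)\right) - 2112 = \left(- \frac{2783}{4289} + 448 \left(- \frac{1}{23599}\right)\right) - 2112 = \left(- \frac{2783}{4289} - \frac{448}{23599}\right) - 2112 = - \frac{67597489}{101216111} - 2112 = - \frac{213836023921}{101216111}$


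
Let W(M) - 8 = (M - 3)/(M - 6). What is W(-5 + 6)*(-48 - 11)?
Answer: -2478/5 ≈ -495.60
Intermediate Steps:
W(M) = 8 + (-3 + M)/(-6 + M) (W(M) = 8 + (M - 3)/(M - 6) = 8 + (-3 + M)/(-6 + M))
W(-5 + 6)*(-48 - 11) = (3*(-17 + 3*(-5 + 6))/(-6 + (-5 + 6)))*(-48 - 11) = (3*(-17 + 3*1)/(-6 + 1))*(-59) = (3*(-17 + 3)/(-5))*(-59) = (3*(-⅕)*(-14))*(-59) = (42/5)*(-59) = -2478/5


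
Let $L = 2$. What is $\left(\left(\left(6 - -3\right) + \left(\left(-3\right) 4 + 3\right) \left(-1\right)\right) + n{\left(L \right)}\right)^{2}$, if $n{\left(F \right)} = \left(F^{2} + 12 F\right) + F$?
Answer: $2304$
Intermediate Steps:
$n{\left(F \right)} = F^{2} + 13 F$
$\left(\left(\left(6 - -3\right) + \left(\left(-3\right) 4 + 3\right) \left(-1\right)\right) + n{\left(L \right)}\right)^{2} = \left(\left(\left(6 - -3\right) + \left(\left(-3\right) 4 + 3\right) \left(-1\right)\right) + 2 \left(13 + 2\right)\right)^{2} = \left(\left(\left(6 + 3\right) + \left(-12 + 3\right) \left(-1\right)\right) + 2 \cdot 15\right)^{2} = \left(\left(9 - -9\right) + 30\right)^{2} = \left(\left(9 + 9\right) + 30\right)^{2} = \left(18 + 30\right)^{2} = 48^{2} = 2304$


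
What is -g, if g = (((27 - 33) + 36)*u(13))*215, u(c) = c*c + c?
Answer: -1173900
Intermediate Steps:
u(c) = c + c**2 (u(c) = c**2 + c = c + c**2)
g = 1173900 (g = (((27 - 33) + 36)*(13*(1 + 13)))*215 = ((-6 + 36)*(13*14))*215 = (30*182)*215 = 5460*215 = 1173900)
-g = -1*1173900 = -1173900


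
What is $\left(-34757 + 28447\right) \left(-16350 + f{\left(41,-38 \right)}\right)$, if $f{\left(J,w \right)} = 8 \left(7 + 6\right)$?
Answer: $102512260$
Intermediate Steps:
$f{\left(J,w \right)} = 104$ ($f{\left(J,w \right)} = 8 \cdot 13 = 104$)
$\left(-34757 + 28447\right) \left(-16350 + f{\left(41,-38 \right)}\right) = \left(-34757 + 28447\right) \left(-16350 + 104\right) = \left(-6310\right) \left(-16246\right) = 102512260$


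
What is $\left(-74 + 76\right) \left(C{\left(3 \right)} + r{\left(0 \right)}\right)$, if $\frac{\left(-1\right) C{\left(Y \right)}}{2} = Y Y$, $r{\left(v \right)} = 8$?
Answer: $-20$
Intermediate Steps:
$C{\left(Y \right)} = - 2 Y^{2}$ ($C{\left(Y \right)} = - 2 Y Y = - 2 Y^{2}$)
$\left(-74 + 76\right) \left(C{\left(3 \right)} + r{\left(0 \right)}\right) = \left(-74 + 76\right) \left(- 2 \cdot 3^{2} + 8\right) = 2 \left(\left(-2\right) 9 + 8\right) = 2 \left(-18 + 8\right) = 2 \left(-10\right) = -20$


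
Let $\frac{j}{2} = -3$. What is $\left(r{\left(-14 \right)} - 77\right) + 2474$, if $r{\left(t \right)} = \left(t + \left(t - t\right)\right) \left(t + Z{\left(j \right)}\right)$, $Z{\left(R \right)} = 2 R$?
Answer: $2761$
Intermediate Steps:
$j = -6$ ($j = 2 \left(-3\right) = -6$)
$r{\left(t \right)} = t \left(-12 + t\right)$ ($r{\left(t \right)} = \left(t + \left(t - t\right)\right) \left(t + 2 \left(-6\right)\right) = \left(t + 0\right) \left(t - 12\right) = t \left(-12 + t\right)$)
$\left(r{\left(-14 \right)} - 77\right) + 2474 = \left(- 14 \left(-12 - 14\right) - 77\right) + 2474 = \left(\left(-14\right) \left(-26\right) - 77\right) + 2474 = \left(364 - 77\right) + 2474 = 287 + 2474 = 2761$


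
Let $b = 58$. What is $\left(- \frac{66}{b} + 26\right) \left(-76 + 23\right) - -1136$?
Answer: $- \frac{5269}{29} \approx -181.69$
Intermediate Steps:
$\left(- \frac{66}{b} + 26\right) \left(-76 + 23\right) - -1136 = \left(- \frac{66}{58} + 26\right) \left(-76 + 23\right) - -1136 = \left(\left(-66\right) \frac{1}{58} + 26\right) \left(-53\right) + 1136 = \left(- \frac{33}{29} + 26\right) \left(-53\right) + 1136 = \frac{721}{29} \left(-53\right) + 1136 = - \frac{38213}{29} + 1136 = - \frac{5269}{29}$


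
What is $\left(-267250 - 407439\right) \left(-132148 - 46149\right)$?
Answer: $120295024633$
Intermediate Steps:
$\left(-267250 - 407439\right) \left(-132148 - 46149\right) = \left(-674689\right) \left(-178297\right) = 120295024633$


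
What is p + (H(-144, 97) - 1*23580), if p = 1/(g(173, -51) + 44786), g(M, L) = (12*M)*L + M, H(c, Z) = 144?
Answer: -1427650813/60917 ≈ -23436.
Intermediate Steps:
g(M, L) = M + 12*L*M (g(M, L) = 12*L*M + M = M + 12*L*M)
p = -1/60917 (p = 1/(173*(1 + 12*(-51)) + 44786) = 1/(173*(1 - 612) + 44786) = 1/(173*(-611) + 44786) = 1/(-105703 + 44786) = 1/(-60917) = -1/60917 ≈ -1.6416e-5)
p + (H(-144, 97) - 1*23580) = -1/60917 + (144 - 1*23580) = -1/60917 + (144 - 23580) = -1/60917 - 23436 = -1427650813/60917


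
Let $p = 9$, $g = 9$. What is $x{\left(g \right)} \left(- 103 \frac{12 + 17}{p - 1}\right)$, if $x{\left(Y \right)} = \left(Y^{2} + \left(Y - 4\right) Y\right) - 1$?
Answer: $- \frac{373375}{8} \approx -46672.0$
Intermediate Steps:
$x{\left(Y \right)} = -1 + Y^{2} + Y \left(-4 + Y\right)$ ($x{\left(Y \right)} = \left(Y^{2} + \left(Y - 4\right) Y\right) - 1 = \left(Y^{2} + \left(-4 + Y\right) Y\right) - 1 = \left(Y^{2} + Y \left(-4 + Y\right)\right) - 1 = -1 + Y^{2} + Y \left(-4 + Y\right)$)
$x{\left(g \right)} \left(- 103 \frac{12 + 17}{p - 1}\right) = \left(-1 - 36 + 2 \cdot 9^{2}\right) \left(- 103 \frac{12 + 17}{9 - 1}\right) = \left(-1 - 36 + 2 \cdot 81\right) \left(- 103 \cdot \frac{29}{8}\right) = \left(-1 - 36 + 162\right) \left(- 103 \cdot 29 \cdot \frac{1}{8}\right) = 125 \left(\left(-103\right) \frac{29}{8}\right) = 125 \left(- \frac{2987}{8}\right) = - \frac{373375}{8}$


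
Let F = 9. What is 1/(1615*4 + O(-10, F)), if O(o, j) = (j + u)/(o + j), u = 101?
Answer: 1/6350 ≈ 0.00015748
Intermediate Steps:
O(o, j) = (101 + j)/(j + o) (O(o, j) = (j + 101)/(o + j) = (101 + j)/(j + o))
1/(1615*4 + O(-10, F)) = 1/(1615*4 + (101 + 9)/(9 - 10)) = 1/(6460 + 110/(-1)) = 1/(6460 - 1*110) = 1/(6460 - 110) = 1/6350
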